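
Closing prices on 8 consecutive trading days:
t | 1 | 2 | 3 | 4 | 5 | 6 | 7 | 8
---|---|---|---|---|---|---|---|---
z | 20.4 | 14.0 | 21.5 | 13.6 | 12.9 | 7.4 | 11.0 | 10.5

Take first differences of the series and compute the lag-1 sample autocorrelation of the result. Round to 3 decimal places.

-0.663

First differences Δz: -6.4, 7.5, -7.9, -0.7, -5.5, 3.6, -0.5
Mean of differences = -1.4143
Numerator Σ(Δz_t−Δz̄)(Δz_{t+1}−Δz̄) = -125.7131
Denominator Σ(Δz_t−Δz̄)² = 189.5686
r_1(Δz) = -125.7131 / 189.5686 = -0.663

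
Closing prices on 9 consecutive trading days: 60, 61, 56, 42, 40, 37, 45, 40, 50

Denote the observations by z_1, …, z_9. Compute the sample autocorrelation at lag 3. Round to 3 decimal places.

-0.306

Mean z̄ = (60 + 61 + 56 + 42 + 40 + 37 + 45 + 40 + 50)/9 = 47.8889
Numerator Σ_{t=1}^{6}(z_t−z̄)(z_{t+3}−z̄) = -206.8148
Denominator Σ(z_t−z̄)² = 674.8889
r_3 = -206.8148 / 674.8889 = -0.306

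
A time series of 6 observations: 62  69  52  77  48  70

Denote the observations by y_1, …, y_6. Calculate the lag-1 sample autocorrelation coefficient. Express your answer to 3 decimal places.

Mean ȳ = (62 + 69 + 52 + 77 + 48 + 70)/6 = 63.0000
Deviations from mean: -1.0000, 6.0000, -11.0000, 14.0000, -15.0000, 7.0000
Numerator Σ_{t=1}^{5}(y_t−ȳ)(y_{t+1}−ȳ) = -541.0000
Denominator Σ(y_t−ȳ)² = 628.0000
r_1 = -541.0000 / 628.0000 = -0.861

-0.861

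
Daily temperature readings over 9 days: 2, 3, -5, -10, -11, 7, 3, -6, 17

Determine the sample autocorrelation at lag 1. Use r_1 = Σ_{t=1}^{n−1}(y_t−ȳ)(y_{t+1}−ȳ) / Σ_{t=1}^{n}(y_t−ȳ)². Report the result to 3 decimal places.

-0.039

Mean ȳ = (2 + 3 − 5 − 10 − 11 + 7 + 3 − 6 + 17)/9 = 0.0000
Numerator Σ_{t=1}^{8}(y_t−ȳ)(y_{t+1}−ȳ) = -25.0000
Denominator Σ(y_t−ȳ)² = 642.0000
r_1 = -25.0000 / 642.0000 = -0.039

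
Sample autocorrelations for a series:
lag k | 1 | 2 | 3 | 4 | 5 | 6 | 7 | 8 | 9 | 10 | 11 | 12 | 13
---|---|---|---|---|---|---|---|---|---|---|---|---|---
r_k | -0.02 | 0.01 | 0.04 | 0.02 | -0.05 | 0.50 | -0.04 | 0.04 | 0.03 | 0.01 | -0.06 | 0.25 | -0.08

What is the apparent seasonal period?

6

The largest autocorrelation is r_6 = 0.50, with a weaker echo at lag 12 (0.25); the remaining lags stay at or below 0.04.
The dominant spike at lag 6 indicates a seasonal period of 6.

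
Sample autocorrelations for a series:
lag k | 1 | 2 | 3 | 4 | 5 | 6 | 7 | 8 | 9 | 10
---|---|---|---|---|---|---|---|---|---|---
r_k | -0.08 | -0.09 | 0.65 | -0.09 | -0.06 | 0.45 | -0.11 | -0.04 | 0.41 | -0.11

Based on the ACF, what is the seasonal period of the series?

3

The largest autocorrelation is r_3 = 0.65, with weaker echoes at lags 6 (0.45) and 9 (0.41); the remaining lags stay at or below -0.04.
The dominant spike at lag 3 indicates a seasonal period of 3.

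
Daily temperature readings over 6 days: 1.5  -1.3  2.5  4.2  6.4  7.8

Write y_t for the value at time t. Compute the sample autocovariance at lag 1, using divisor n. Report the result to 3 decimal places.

4.706

Mean ȳ = (1.5 − 1.3 + 2.5 + 4.2 + 6.4 + 7.8)/6 = 3.5167
Deviations: -2.0167, -4.8167, -1.0167, 0.6833, 2.8833, 4.2833
Σ_{t=1}^{5}(y_t−ȳ)(y_{t+1}−ȳ) = 28.2364
γ_1 = 28.2364 / 6 = 4.706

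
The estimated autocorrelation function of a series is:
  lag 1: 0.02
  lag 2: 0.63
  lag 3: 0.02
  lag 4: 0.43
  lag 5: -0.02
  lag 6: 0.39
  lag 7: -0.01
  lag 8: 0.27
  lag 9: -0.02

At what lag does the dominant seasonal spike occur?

The largest autocorrelation is r_2 = 0.63, with weaker echoes at lags 4 (0.43), 6 (0.39) and 8 (0.27); the remaining lags stay at or below 0.02.
The dominant spike at lag 2 indicates a seasonal period of 2.

2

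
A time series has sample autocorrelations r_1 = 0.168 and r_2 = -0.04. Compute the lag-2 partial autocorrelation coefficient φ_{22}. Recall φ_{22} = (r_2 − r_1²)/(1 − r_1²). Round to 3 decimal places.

-0.070

φ_{22} = (r_2 − r_1²) / (1 − r_1²)
r_1² = (0.168)² = 0.028224
Numerator = -0.04 − 0.0282 = -0.0682; denominator = 1 − 0.0282 = 0.9718
φ_{22} = -0.0682 / 0.9718 = -0.070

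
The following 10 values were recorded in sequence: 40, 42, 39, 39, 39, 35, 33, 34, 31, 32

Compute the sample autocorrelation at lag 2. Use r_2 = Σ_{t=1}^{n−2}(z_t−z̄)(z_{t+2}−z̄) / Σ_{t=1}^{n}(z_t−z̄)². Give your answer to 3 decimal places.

Mean z̄ = (40 + 42 + 39 + 39 + 39 + 35 + 33 + 34 + 31 + 32)/10 = 36.4000
Numerator Σ_{t=1}^{8}(z_t−z̄)(z_{t+2}−z̄) = 50.4800
Denominator Σ(z_t−z̄)² = 132.4000
r_2 = 50.4800 / 132.4000 = 0.381

0.381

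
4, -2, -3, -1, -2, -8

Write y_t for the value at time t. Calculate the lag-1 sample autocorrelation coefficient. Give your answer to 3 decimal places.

-0.014

Mean ȳ = (4 − 2 − 3 − 1 − 2 − 8)/6 = -2.0000
Deviations from mean: 6.0000, 0.0000, -1.0000, 1.0000, 0.0000, -6.0000
Numerator Σ_{t=1}^{5}(y_t−ȳ)(y_{t+1}−ȳ) = -1.0000
Denominator Σ(y_t−ȳ)² = 74.0000
r_1 = -1.0000 / 74.0000 = -0.014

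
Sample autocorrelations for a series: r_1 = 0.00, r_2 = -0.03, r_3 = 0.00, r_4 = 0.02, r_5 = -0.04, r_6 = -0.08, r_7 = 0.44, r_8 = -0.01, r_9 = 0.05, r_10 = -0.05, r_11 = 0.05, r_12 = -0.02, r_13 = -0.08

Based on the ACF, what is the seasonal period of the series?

The largest autocorrelation is r_7 = 0.44; the remaining lags stay at or below 0.05.
The dominant spike at lag 7 indicates a seasonal period of 7.

7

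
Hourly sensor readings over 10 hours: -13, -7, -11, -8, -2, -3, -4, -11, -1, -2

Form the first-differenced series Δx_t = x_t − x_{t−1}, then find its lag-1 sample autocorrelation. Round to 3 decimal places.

-0.445

First differences Δx: 6, -4, 3, 6, -1, -1, -7, 10, -1
Mean of differences = 1.2222
Numerator Σ(Δx_t−Δx̄)(Δx_{t+1}−Δx̄) = -104.8272
Denominator Σ(Δx_t−Δx̄)² = 235.5556
r_1(Δx) = -104.8272 / 235.5556 = -0.445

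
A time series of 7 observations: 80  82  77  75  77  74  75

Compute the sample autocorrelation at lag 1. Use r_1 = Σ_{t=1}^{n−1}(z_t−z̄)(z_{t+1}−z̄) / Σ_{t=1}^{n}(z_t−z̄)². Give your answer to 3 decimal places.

Mean z̄ = (80 + 82 + 77 + 75 + 77 + 74 + 75)/7 = 77.1429
Deviations from mean: 2.8571, 4.8571, -0.1429, -2.1429, -0.1429, -3.1429, -2.1429
Σ(z_t−z̄)(z_{t+1}−z̄) = (13.8776) + (-0.6939) + (0.3061) + (0.3061) + (0.4490) + (6.7347) = 20.9796
Denominator Σ(z_t−z̄)² = 50.8571
r_1 = 20.9796 / 50.8571 = 0.413

0.413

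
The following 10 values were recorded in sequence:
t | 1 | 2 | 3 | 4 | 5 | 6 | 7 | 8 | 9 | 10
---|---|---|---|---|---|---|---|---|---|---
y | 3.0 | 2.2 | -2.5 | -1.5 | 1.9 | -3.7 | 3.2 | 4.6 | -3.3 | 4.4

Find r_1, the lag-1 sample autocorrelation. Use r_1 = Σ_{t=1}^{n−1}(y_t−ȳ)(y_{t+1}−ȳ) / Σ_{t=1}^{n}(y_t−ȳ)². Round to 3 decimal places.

-0.353

Mean ȳ = (3.0 + 2.2 − 2.5 − 1.5 + 1.9 − 3.7 + 3.2 + 4.6 − 3.3 + 4.4)/10 = 0.8300
Numerator Σ_{t=1}^{9}(y_t−ȳ)(y_{t+1}−ȳ) = -33.2859
Denominator Σ(y_t−ȳ)² = 94.4010
r_1 = -33.2859 / 94.4010 = -0.353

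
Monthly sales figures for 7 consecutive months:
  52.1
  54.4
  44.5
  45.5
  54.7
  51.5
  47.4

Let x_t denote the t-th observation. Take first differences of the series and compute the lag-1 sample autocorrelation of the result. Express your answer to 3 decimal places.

-0.201

First differences Δx: 2.3, -9.9, 1.0, 9.2, -3.2, -4.1
Mean of differences = -0.7833
Numerator Σ(Δx_t−Δx̄)(Δx_{t+1}−Δx̄) = -42.6753
Denominator Σ(Δx_t−Δx̄)² = 212.3083
r_1(Δx) = -42.6753 / 212.3083 = -0.201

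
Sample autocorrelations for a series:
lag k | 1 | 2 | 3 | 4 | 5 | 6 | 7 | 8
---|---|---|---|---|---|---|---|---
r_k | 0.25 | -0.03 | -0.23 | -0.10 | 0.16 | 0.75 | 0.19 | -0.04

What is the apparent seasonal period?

6

The largest autocorrelation is r_6 = 0.75; the remaining lags stay at or below 0.25.
The dominant spike at lag 6 indicates a seasonal period of 6.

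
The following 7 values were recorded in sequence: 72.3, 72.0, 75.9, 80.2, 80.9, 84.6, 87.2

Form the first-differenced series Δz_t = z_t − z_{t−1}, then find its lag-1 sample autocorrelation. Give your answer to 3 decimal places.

-0.374

First differences Δz: -0.3, 3.9, 4.3, 0.7, 3.7, 2.6
Mean of differences = 2.4833
Numerator Σ(Δz_t−Δz̄)(Δz_{t+1}−Δz̄) = -6.6369
Denominator Σ(Δz_t−Δz̄)² = 17.7283
r_1(Δz) = -6.6369 / 17.7283 = -0.374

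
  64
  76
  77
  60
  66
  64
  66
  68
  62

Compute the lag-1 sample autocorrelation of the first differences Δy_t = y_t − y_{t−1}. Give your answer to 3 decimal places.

-0.257

First differences Δy: 12, 1, -17, 6, -2, 2, 2, -6
Mean of differences = -0.2500
Numerator Σ(Δy_t−Δȳ)(Δy_{t+1}−Δȳ) = -133.0625
Denominator Σ(Δy_t−Δȳ)² = 517.5000
r_1(Δy) = -133.0625 / 517.5000 = -0.257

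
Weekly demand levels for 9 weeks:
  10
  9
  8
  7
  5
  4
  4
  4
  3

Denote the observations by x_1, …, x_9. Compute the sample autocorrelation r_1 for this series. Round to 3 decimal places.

Mean x̄ = (10 + 9 + 8 + 7 + 5 + 4 + 4 + 4 + 3)/9 = 6.0000
Numerator Σ_{t=1}^{8}(x_t−x̄)(x_{t+1}−x̄) = 35.0000
Denominator Σ(x_t−x̄)² = 52.0000
r_1 = 35.0000 / 52.0000 = 0.673

0.673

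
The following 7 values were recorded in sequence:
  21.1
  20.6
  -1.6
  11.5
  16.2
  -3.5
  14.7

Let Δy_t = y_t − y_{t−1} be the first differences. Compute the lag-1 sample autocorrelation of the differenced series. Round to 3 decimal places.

-0.497

First differences Δy: -0.5, -22.2, 13.1, 4.7, -19.7, 18.2
Mean of differences = -1.0667
Numerator Σ(Δy_t−Δȳ)(Δy_{t+1}−Δȳ) = -696.1244
Denominator Σ(Δy_t−Δȳ)² = 1399.2933
r_1(Δy) = -696.1244 / 1399.2933 = -0.497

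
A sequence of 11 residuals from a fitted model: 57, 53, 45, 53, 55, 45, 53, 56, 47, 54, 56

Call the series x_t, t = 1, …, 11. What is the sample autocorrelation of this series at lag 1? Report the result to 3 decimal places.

-0.259

Mean x̄ = (57 + 53 + 45 + 53 + 55 + 45 + 53 + 56 + 47 + 54 + 56)/11 = 52.1818
Numerator Σ_{t=1}^{10}(x_t−x̄)(x_{t+1}−x̄) = -50.7603
Denominator Σ(x_t−x̄)² = 195.6364
r_1 = -50.7603 / 195.6364 = -0.259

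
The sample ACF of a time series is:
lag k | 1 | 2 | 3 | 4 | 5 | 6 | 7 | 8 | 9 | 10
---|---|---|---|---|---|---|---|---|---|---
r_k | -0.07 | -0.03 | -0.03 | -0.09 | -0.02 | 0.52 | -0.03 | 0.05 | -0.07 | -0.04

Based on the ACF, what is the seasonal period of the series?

6

The largest autocorrelation is r_6 = 0.52; the remaining lags stay at or below 0.05.
The dominant spike at lag 6 indicates a seasonal period of 6.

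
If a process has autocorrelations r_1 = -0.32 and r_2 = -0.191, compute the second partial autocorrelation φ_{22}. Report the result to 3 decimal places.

φ_{22} = (r_2 − r_1²) / (1 − r_1²)
r_1² = (-0.32)² = 0.1024
Numerator = -0.191 − 0.1024 = -0.2934; denominator = 1 − 0.1024 = 0.8976
φ_{22} = -0.2934 / 0.8976 = -0.327

-0.327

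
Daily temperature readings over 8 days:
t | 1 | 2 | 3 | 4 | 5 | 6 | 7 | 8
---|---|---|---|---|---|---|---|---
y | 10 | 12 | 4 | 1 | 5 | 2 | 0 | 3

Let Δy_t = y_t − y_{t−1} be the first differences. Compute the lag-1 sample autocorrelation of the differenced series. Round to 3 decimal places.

-0.269

First differences Δy: 2, -8, -3, 4, -3, -2, 3
Mean of differences = -1.0000
Numerator Σ(Δy_t−Δȳ)(Δy_{t+1}−Δȳ) = -29.0000
Denominator Σ(Δy_t−Δȳ)² = 108.0000
r_1(Δy) = -29.0000 / 108.0000 = -0.269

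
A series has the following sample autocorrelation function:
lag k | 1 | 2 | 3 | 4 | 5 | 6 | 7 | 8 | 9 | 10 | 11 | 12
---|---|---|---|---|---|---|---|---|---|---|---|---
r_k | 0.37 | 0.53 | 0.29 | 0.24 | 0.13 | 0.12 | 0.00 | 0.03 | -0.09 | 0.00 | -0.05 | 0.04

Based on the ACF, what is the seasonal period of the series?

The largest autocorrelation is r_2 = 0.53; the remaining lags stay at or below 0.37.
The dominant spike at lag 2 indicates a seasonal period of 2.

2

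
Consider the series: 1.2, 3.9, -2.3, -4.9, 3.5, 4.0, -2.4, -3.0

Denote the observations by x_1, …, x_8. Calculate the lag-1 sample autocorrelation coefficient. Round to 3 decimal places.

0.016

Mean x̄ = (1.2 + 3.9 − 2.3 − 4.9 + 3.5 + 4.0 − 2.4 − 3.0)/8 = 0.0000
Deviations from mean: 1.2000, 3.9000, -2.3000, -4.9000, 3.5000, 4.0000, -2.4000, -3.0000
Σ(x_t−x̄)(x_{t+1}−x̄) = (4.6800) + (-8.9700) + (11.2700) + (-17.1500) + (14.0000) + (-9.6000) + (7.2000) = 1.4300
Denominator Σ(x_t−x̄)² = 88.9600
r_1 = 1.4300 / 88.9600 = 0.016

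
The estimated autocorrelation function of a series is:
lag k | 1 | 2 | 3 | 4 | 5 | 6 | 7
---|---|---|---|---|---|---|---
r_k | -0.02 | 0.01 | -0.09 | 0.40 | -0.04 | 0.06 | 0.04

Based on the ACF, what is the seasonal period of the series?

4

The largest autocorrelation is r_4 = 0.40; the remaining lags stay at or below 0.06.
The dominant spike at lag 4 indicates a seasonal period of 4.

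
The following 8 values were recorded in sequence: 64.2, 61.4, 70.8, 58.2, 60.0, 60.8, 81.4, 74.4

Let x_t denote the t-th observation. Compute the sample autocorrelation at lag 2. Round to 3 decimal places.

Mean x̄ = (64.2 + 61.4 + 70.8 + 58.2 + 60.0 + 60.8 + 81.4 + 74.4)/8 = 66.4000
Σ(x_t−x̄)(x_{t+2}−x̄) = (-9.6800) + (41.0000) + (-28.1600) + (45.9200) + (-96.0000) + (-44.8000) = -91.7200
Denominator Σ(x_t−x̄)² = 477.7600
r_2 = -91.7200 / 477.7600 = -0.192

-0.192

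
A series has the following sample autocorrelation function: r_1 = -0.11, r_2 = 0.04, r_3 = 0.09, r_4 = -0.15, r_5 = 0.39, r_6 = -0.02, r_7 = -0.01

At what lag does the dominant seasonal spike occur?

5

The largest autocorrelation is r_5 = 0.39; the remaining lags stay at or below 0.09.
The dominant spike at lag 5 indicates a seasonal period of 5.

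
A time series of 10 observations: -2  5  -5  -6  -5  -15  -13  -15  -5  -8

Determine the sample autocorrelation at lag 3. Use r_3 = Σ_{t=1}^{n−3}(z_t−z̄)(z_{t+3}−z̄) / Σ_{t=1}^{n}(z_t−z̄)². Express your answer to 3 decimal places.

-0.052

Mean z̄ = (-2 + 5 − 5 − 6 − 5 − 15 − 13 − 15 − 5 − 8)/10 = -6.9000
Numerator Σ_{t=1}^{7}(z_t−z̄)(z_{t+3}−z̄) = -17.9300
Denominator Σ(z_t−z̄)² = 346.9000
r_3 = -17.9300 / 346.9000 = -0.052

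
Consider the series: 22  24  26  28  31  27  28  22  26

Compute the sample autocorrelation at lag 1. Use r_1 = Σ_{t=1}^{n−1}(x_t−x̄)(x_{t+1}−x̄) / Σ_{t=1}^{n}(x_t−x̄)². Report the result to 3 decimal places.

Mean x̄ = (22 + 24 + 26 + 28 + 31 + 27 + 28 + 22 + 26)/9 = 26.0000
Numerator Σ_{t=1}^{8}(x_t−x̄)(x_{t+1}−x̄) = 17.0000
Denominator Σ(x_t−x̄)² = 70.0000
r_1 = 17.0000 / 70.0000 = 0.243

0.243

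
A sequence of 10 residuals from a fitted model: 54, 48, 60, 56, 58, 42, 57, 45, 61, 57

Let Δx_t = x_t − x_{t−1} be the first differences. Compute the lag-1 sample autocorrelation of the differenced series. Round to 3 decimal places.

-0.767

First differences Δx: -6, 12, -4, 2, -16, 15, -12, 16, -4
Mean of differences = 0.3333
Numerator Σ(Δx_t−Δx̄)(Δx_{t+1}−Δx̄) = -840.4444
Denominator Σ(Δx_t−Δx̄)² = 1096.0000
r_1(Δx) = -840.4444 / 1096.0000 = -0.767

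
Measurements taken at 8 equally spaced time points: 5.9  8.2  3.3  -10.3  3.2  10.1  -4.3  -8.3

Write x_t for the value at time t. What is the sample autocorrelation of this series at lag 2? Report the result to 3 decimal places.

-0.642

Mean x̄ = (5.9 + 8.2 + 3.3 − 10.3 + 3.2 + 10.1 − 4.3 − 8.3)/8 = 0.9750
Deviations from mean: 4.9250, 7.2250, 2.3250, -11.2750, 2.2250, 9.1250, -5.2750, -9.2750
Numerator Σ_{t=1}^{6}(x_t−x̄)(x_{t+2}−x̄) = -264.0938
Denominator Σ(x_t−x̄)² = 411.0550
r_2 = -264.0938 / 411.0550 = -0.642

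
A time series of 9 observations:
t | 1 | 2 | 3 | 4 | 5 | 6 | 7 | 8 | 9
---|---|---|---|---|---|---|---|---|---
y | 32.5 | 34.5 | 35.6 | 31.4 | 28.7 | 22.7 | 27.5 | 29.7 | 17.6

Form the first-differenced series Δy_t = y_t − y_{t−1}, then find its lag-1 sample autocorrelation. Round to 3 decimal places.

-0.151

First differences Δy: 2.0, 1.1, -4.2, -2.7, -6.0, 4.8, 2.2, -12.1
Mean of differences = -1.8625
Numerator Σ(Δy_t−Δȳ)(Δy_{t+1}−Δȳ) = -32.1489
Denominator Σ(Δy_t−Δȳ)² = 212.6788
r_1(Δy) = -32.1489 / 212.6788 = -0.151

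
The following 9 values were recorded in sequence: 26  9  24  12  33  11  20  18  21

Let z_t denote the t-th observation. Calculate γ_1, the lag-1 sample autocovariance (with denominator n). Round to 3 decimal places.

-41.568

Mean z̄ = (26 + 9 + 24 + 12 + 33 + 11 + 20 + 18 + 21)/9 = 19.3333
Σ_{t=1}^{8}(z_t−z̄)(z_{t+1}−z̄) = -374.1111
γ_1 = -374.1111 / 9 = -41.568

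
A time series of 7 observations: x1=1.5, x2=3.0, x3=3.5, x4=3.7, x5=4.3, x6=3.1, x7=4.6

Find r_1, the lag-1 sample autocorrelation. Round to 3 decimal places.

0.064

Mean x̄ = (1.5 + 3.0 + 3.5 + 3.7 + 4.3 + 3.1 + 4.6)/7 = 3.3857
Deviations from mean: -1.8857, -0.3857, 0.1143, 0.3143, 0.9143, -0.2857, 1.2143
Σ(x_t−x̄)(x_{t+1}−x̄) = (0.7273) + (-0.0441) + (0.0359) + (0.2873) + (-0.2612) + (-0.3469) = 0.3984
Denominator Σ(x_t−x̄)² = 6.2086
r_1 = 0.3984 / 6.2086 = 0.064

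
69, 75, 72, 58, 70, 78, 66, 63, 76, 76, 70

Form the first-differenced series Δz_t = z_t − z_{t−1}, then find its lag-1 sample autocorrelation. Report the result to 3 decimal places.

First differences Δz: 6, -3, -14, 12, 8, -12, -3, 13, 0, -6
Mean of differences = 0.1000
Numerator Σ(Δz_t−Δz̄)(Δz_{t+1}−Δz̄) = -147.1100
Denominator Σ(Δz_t−Δz̄)² = 806.9000
r_1(Δz) = -147.1100 / 806.9000 = -0.182

-0.182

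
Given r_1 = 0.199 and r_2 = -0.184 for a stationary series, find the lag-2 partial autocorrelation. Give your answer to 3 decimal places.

φ_{22} = (r_2 − r_1²) / (1 − r_1²)
r_1² = (0.199)² = 0.039601
Numerator = -0.184 − 0.0396 = -0.2236; denominator = 1 − 0.0396 = 0.9604
φ_{22} = -0.2236 / 0.9604 = -0.233

-0.233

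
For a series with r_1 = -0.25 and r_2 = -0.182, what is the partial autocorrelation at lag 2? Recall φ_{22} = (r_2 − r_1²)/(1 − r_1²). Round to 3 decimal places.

φ_{22} = (r_2 − r_1²) / (1 − r_1²)
r_1² = (-0.25)² = 0.0625
Numerator = -0.182 − 0.0625 = -0.2445; denominator = 1 − 0.0625 = 0.9375
φ_{22} = -0.2445 / 0.9375 = -0.261

-0.261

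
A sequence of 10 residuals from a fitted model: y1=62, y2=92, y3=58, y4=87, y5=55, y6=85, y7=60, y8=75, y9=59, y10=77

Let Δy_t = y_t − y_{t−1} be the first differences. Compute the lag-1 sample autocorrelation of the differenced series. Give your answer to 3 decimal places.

First differences Δy: 30, -34, 29, -32, 30, -25, 15, -16, 18
Mean of differences = 1.6667
Numerator Σ(Δy_t−Δȳ)(Δy_{t+1}−Δȳ) = -5494.7778
Denominator Σ(Δy_t−Δȳ)² = 6226.0000
r_1(Δy) = -5494.7778 / 6226.0000 = -0.883

-0.883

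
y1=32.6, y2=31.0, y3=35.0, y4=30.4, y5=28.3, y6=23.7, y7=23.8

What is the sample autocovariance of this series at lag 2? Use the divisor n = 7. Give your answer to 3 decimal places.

Mean ȳ = (32.6 + 31.0 + 35.0 + 30.4 + 28.3 + 23.7 + 23.8)/7 = 29.2571
Deviations: 3.3429, 1.7429, 5.7429, 1.1429, -0.9571, -5.5571, -5.4571
Σ_{t=1}^{5}(y_t−ȳ)(y_{t+2}−ȳ) = 14.5649
γ_2 = 14.5649 / 7 = 2.081

2.081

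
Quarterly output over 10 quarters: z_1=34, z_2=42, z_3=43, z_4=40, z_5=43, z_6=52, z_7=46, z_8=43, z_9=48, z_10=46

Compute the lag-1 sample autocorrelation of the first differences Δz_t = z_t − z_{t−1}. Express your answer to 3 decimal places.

First differences Δz: 8, 1, -3, 3, 9, -6, -3, 5, -2
Mean of differences = 1.3333
Numerator Σ(Δz_t−Δz̄)(Δz_{t+1}−Δz̄) = -47.7778
Denominator Σ(Δz_t−Δz̄)² = 222.0000
r_1(Δz) = -47.7778 / 222.0000 = -0.215

-0.215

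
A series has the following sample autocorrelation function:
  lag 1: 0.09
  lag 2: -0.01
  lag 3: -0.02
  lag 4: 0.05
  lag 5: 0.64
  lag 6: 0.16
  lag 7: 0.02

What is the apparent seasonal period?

5

The largest autocorrelation is r_5 = 0.64; the remaining lags stay at or below 0.16.
The dominant spike at lag 5 indicates a seasonal period of 5.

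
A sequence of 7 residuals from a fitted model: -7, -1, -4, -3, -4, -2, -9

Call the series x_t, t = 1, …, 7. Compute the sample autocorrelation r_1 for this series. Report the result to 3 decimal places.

Mean x̄ = (-7 − 1 − 4 − 3 − 4 − 2 − 9)/7 = -4.2857
Σ(x_t−x̄)(x_{t+1}−x̄) = (-8.9184) + (0.9388) + (0.3673) + (0.3673) + (0.6531) + (-10.7755) = -17.3673
Denominator Σ(x_t−x̄)² = 47.4286
r_1 = -17.3673 / 47.4286 = -0.366

-0.366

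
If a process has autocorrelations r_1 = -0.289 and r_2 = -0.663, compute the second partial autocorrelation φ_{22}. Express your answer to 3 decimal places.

φ_{22} = (r_2 − r_1²) / (1 − r_1²)
r_1² = (-0.289)² = 0.083521
Numerator = -0.663 − 0.0835 = -0.7465; denominator = 1 − 0.0835 = 0.9165
φ_{22} = -0.7465 / 0.9165 = -0.815

-0.815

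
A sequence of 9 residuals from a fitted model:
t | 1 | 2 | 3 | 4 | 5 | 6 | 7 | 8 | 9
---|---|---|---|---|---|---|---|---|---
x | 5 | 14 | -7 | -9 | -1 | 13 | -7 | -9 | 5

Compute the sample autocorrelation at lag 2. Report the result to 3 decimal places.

-0.610

Mean x̄ = (5 + 14 − 7 − 9 − 1 + 13 − 7 − 9 + 5)/9 = 0.4444
Σ(x_t−x̄)(x_{t+2}−x̄) = (-33.9136) + (-128.0247) + (10.7531) + (-118.5802) + (10.7531) + (-118.5802) + (-33.9136) = -411.5062
Denominator Σ(x_t−x̄)² = 674.2222
r_2 = -411.5062 / 674.2222 = -0.610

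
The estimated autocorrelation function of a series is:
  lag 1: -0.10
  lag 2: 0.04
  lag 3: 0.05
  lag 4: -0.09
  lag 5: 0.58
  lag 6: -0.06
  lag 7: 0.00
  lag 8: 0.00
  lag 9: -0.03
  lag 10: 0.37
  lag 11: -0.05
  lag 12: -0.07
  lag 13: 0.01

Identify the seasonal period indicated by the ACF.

The largest autocorrelation is r_5 = 0.58, with a weaker echo at lag 10 (0.37); the remaining lags stay at or below 0.05.
The dominant spike at lag 5 indicates a seasonal period of 5.

5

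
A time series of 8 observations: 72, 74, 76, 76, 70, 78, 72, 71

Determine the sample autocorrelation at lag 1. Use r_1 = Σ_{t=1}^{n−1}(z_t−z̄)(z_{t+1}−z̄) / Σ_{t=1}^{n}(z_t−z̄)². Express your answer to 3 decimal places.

-0.383

Mean z̄ = (72 + 74 + 76 + 76 + 70 + 78 + 72 + 71)/8 = 73.6250
Deviations from mean: -1.6250, 0.3750, 2.3750, 2.3750, -3.6250, 4.3750, -1.6250, -2.6250
Σ(z_t−z̄)(z_{t+1}−z̄) = (-0.6094) + (0.8906) + (5.6406) + (-8.6094) + (-15.8594) + (-7.1094) + (4.2656) = -21.3906
Denominator Σ(z_t−z̄)² = 55.8750
r_1 = -21.3906 / 55.8750 = -0.383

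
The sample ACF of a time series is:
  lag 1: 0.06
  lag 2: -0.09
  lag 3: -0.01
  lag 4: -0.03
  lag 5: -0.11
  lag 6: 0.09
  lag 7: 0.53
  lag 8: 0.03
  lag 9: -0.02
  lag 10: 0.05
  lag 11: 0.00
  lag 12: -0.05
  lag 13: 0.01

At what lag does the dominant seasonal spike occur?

7

The largest autocorrelation is r_7 = 0.53; the remaining lags stay at or below 0.09.
The dominant spike at lag 7 indicates a seasonal period of 7.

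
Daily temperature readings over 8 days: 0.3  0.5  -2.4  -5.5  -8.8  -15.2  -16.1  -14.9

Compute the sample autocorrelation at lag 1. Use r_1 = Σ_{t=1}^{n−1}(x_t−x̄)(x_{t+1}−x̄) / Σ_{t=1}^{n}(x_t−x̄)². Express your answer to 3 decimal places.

0.727

Mean x̄ = (0.3 + 0.5 − 2.4 − 5.5 − 8.8 − 15.2 − 16.1 − 14.9)/8 = -7.7625
Deviations from mean: 8.0625, 8.2625, 5.3625, 2.2625, -1.0375, -7.4375, -8.3375, -7.1375
Numerator Σ_{t=1}^{7}(x_t−x̄)(x_{t+1}−x̄) = 249.9448
Denominator Σ(x_t−x̄)² = 343.9988
r_1 = 249.9448 / 343.9988 = 0.727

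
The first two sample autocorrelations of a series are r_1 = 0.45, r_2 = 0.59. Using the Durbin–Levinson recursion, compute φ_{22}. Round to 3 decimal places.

φ_{22} = (r_2 − r_1²) / (1 − r_1²)
r_1² = (0.45)² = 0.2025
Numerator = 0.59 − 0.2025 = 0.3875; denominator = 1 − 0.2025 = 0.7975
φ_{22} = 0.3875 / 0.7975 = 0.486

0.486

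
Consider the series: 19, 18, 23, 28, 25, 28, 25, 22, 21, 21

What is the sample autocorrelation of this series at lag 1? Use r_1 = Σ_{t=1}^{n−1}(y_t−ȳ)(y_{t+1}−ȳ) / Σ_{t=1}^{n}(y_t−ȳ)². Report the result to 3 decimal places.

Mean ȳ = (19 + 18 + 23 + 28 + 25 + 28 + 25 + 22 + 21 + 21)/10 = 23.0000
Numerator Σ_{t=1}^{9}(y_t−ȳ)(y_{t+1}−ȳ) = 54.0000
Denominator Σ(y_t−ȳ)² = 108.0000
r_1 = 54.0000 / 108.0000 = 0.500

0.500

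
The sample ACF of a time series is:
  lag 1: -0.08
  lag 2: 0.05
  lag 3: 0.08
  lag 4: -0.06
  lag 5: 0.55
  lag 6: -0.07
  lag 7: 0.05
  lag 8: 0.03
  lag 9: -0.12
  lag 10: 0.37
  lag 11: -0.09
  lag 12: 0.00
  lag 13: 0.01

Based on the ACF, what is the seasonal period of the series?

The largest autocorrelation is r_5 = 0.55, with a weaker echo at lag 10 (0.37); the remaining lags stay at or below 0.08.
The dominant spike at lag 5 indicates a seasonal period of 5.

5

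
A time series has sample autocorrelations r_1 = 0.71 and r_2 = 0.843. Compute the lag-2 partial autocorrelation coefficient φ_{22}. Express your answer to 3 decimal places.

0.683

φ_{22} = (r_2 − r_1²) / (1 − r_1²)
r_1² = (0.71)² = 0.5041
Numerator = 0.843 − 0.5041 = 0.3389; denominator = 1 − 0.5041 = 0.4959
φ_{22} = 0.3389 / 0.4959 = 0.683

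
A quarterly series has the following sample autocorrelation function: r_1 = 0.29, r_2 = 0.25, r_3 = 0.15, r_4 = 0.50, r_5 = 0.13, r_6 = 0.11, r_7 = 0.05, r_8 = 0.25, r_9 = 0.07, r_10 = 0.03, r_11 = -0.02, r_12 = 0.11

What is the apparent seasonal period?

4

The largest autocorrelation is r_4 = 0.50; the remaining lags stay at or below 0.29. The elevated value at lag 1 (0.29), dropping to 0.25 at lag 2, reflects decaying short-term dependence rather than seasonality.
The dominant spike at lag 4 indicates a seasonal period of 4.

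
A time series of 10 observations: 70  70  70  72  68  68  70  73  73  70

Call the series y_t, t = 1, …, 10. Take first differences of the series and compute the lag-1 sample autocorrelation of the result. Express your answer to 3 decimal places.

-0.048

First differences Δy: 0, 0, 2, -4, 0, 2, 3, 0, -3
Mean of differences = 0.0000
Numerator Σ(Δy_t−Δȳ)(Δy_{t+1}−Δȳ) = -2.0000
Denominator Σ(Δy_t−Δȳ)² = 42.0000
r_1(Δy) = -2.0000 / 42.0000 = -0.048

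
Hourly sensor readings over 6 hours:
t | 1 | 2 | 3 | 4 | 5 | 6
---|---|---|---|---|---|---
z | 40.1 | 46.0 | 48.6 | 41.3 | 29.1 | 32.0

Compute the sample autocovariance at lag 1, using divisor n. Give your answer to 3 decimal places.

Mean z̄ = (40.1 + 46.0 + 48.6 + 41.3 + 29.1 + 32.0)/6 = 39.5167
Σ_{t=1}^{5}(z_t−z̄)(z_{t+1}−z̄) = 138.5931
γ_1 = 138.5931 / 6 = 23.099

23.099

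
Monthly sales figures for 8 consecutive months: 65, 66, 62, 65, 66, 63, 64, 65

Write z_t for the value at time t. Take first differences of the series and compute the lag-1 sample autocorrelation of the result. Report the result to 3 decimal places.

-0.474

First differences Δz: 1, -4, 3, 1, -3, 1, 1
Mean of differences = 0.0000
Numerator Σ(Δz_t−Δz̄)(Δz_{t+1}−Δz̄) = -18.0000
Denominator Σ(Δz_t−Δz̄)² = 38.0000
r_1(Δz) = -18.0000 / 38.0000 = -0.474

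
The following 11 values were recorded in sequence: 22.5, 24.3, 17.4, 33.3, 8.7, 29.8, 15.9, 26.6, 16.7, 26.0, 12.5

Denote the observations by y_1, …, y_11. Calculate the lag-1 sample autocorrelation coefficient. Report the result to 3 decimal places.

Mean ȳ = (22.5 + 24.3 + 17.4 + 33.3 + 8.7 + 29.8 + 15.9 + 26.6 + 16.7 + 26.0 + 12.5)/11 = 21.2455
Numerator Σ_{t=1}^{10}(y_t−ȳ)(y_{t+1}−ȳ) = -474.7012
Denominator Σ(y_t−ȳ)² = 578.5673
r_1 = -474.7012 / 578.5673 = -0.820

-0.820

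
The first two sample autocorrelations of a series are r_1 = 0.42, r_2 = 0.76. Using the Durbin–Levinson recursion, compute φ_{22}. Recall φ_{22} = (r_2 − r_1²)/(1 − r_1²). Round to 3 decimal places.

φ_{22} = (r_2 − r_1²) / (1 − r_1²)
r_1² = (0.42)² = 0.1764
Numerator = 0.76 − 0.1764 = 0.5836; denominator = 1 − 0.1764 = 0.8236
φ_{22} = 0.5836 / 0.8236 = 0.709

0.709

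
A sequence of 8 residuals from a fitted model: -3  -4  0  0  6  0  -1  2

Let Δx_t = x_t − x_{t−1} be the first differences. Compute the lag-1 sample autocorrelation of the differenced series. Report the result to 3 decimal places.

-0.416

First differences Δx: -1, 4, 0, 6, -6, -1, 3
Mean of differences = 0.7143
Numerator Σ(Δx_t−Δx̄)(Δx_{t+1}−Δx̄) = -39.6531
Denominator Σ(Δx_t−Δx̄)² = 95.4286
r_1(Δx) = -39.6531 / 95.4286 = -0.416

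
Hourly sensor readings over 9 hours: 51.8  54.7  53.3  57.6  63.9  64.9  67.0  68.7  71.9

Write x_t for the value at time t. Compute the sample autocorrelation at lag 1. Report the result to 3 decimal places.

Mean x̄ = (51.8 + 54.7 + 53.3 + 57.6 + 63.9 + 64.9 + 67.0 + 68.7 + 71.9)/9 = 61.5333
Numerator Σ_{t=1}^{8}(x_t−x̄)(x_{t+1}−x̄) = 285.6922
Denominator Σ(x_t−x̄)² = 430.3400
r_1 = 285.6922 / 430.3400 = 0.664

0.664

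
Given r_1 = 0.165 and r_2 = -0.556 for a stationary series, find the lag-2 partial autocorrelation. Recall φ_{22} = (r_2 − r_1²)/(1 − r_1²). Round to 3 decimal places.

φ_{22} = (r_2 − r_1²) / (1 − r_1²)
r_1² = (0.165)² = 0.027225
Numerator = -0.556 − 0.0272 = -0.5832; denominator = 1 − 0.0272 = 0.9728
φ_{22} = -0.5832 / 0.9728 = -0.600

-0.600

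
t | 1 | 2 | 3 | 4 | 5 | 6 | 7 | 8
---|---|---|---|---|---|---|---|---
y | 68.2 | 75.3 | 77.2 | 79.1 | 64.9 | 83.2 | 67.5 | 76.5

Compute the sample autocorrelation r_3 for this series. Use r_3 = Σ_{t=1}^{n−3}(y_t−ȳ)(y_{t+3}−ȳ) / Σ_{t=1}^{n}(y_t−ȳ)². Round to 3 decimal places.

-0.236

Mean ȳ = (68.2 + 75.3 + 77.2 + 79.1 + 64.9 + 83.2 + 67.5 + 76.5)/8 = 73.9875
Deviations from mean: -5.7875, 1.3125, 3.2125, 5.1125, -9.0875, 9.2125, -6.4875, 2.5125
Numerator Σ_{t=1}^{5}(y_t−ȳ)(y_{t+3}−ȳ) = -67.9205
Denominator Σ(y_t−ȳ)² = 287.5288
r_3 = -67.9205 / 287.5288 = -0.236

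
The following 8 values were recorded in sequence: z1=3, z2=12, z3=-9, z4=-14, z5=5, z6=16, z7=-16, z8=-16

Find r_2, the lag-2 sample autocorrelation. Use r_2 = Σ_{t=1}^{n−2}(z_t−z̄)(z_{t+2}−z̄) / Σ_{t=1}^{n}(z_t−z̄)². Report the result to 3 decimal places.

Mean z̄ = (3 + 12 − 9 − 14 + 5 + 16 − 16 − 16)/8 = -2.3750
Deviations from mean: 5.3750, 14.3750, -6.6250, -11.6250, 7.3750, 18.3750, -13.6250, -13.6250
Σ(z_t−z̄)(z_{t+2}−z̄) = (-35.6094) + (-167.1094) + (-48.8594) + (-213.6094) + (-100.4844) + (-250.3594) = -816.0313
Denominator Σ(z_t−z̄)² = 1177.8750
r_2 = -816.0313 / 1177.8750 = -0.693

-0.693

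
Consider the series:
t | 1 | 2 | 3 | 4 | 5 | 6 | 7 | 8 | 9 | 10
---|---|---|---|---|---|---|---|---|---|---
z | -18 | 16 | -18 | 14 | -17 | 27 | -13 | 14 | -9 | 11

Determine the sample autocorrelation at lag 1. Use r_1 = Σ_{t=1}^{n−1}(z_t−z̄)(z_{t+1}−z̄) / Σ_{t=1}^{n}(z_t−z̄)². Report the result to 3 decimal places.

-0.856

Mean z̄ = (-18 + 16 − 18 + 14 − 17 + 27 − 13 + 14 − 9 + 11)/10 = 0.7000
Numerator Σ_{t=1}^{9}(z_t−z̄)(z_{t+1}−z̄) = -2293.2900
Denominator Σ(z_t−z̄)² = 2680.1000
r_1 = -2293.2900 / 2680.1000 = -0.856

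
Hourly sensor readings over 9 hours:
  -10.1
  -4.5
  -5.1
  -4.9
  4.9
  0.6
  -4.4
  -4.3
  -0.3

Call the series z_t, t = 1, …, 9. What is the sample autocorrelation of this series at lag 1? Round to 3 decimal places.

Mean z̄ = (-10.1 − 4.5 − 5.1 − 4.9 + 4.9 + 0.6 − 4.4 − 4.3 − 0.3)/9 = -3.1222
Numerator Σ_{t=1}^{8}(z_t−z̄)(z_{t+1}−z̄) = 24.8784
Denominator Σ(z_t−z̄)² = 146.8556
r_1 = 24.8784 / 146.8556 = 0.169

0.169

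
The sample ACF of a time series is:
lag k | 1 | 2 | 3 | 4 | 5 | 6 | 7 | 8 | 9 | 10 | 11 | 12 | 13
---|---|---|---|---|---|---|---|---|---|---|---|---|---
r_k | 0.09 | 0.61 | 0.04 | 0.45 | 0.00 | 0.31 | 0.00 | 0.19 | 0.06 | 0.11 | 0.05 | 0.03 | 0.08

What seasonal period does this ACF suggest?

2

The largest autocorrelation is r_2 = 0.61, with weaker echoes at lags 4 (0.45), 6 (0.31) and 8 (0.19); the remaining lags stay at or below 0.11.
The dominant spike at lag 2 indicates a seasonal period of 2.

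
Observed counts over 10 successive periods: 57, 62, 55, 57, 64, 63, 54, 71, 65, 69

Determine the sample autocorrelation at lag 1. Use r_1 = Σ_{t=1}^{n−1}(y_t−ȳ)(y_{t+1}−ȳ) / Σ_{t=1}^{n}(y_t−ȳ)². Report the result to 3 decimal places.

-0.022

Mean ȳ = (57 + 62 + 55 + 57 + 64 + 63 + 54 + 71 + 65 + 69)/10 = 61.7000
Numerator Σ_{t=1}^{9}(y_t−ȳ)(y_{t+1}−ȳ) = -6.5900
Denominator Σ(y_t−ȳ)² = 306.1000
r_1 = -6.5900 / 306.1000 = -0.022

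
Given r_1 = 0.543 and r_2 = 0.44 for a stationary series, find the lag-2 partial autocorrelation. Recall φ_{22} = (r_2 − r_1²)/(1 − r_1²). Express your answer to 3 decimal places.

0.206

φ_{22} = (r_2 − r_1²) / (1 − r_1²)
r_1² = (0.543)² = 0.294849
Numerator = 0.44 − 0.2948 = 0.1452; denominator = 1 − 0.2948 = 0.7052
φ_{22} = 0.1452 / 0.7052 = 0.206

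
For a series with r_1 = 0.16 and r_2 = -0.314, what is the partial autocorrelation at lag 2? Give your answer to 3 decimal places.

-0.349

φ_{22} = (r_2 − r_1²) / (1 − r_1²)
r_1² = (0.16)² = 0.0256
Numerator = -0.314 − 0.0256 = -0.3396; denominator = 1 − 0.0256 = 0.9744
φ_{22} = -0.3396 / 0.9744 = -0.349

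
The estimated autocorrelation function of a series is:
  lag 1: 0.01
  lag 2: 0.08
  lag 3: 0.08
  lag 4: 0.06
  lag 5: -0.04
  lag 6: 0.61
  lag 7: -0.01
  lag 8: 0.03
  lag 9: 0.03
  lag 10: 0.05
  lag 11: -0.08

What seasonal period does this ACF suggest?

6

The largest autocorrelation is r_6 = 0.61; the remaining lags stay at or below 0.08.
The dominant spike at lag 6 indicates a seasonal period of 6.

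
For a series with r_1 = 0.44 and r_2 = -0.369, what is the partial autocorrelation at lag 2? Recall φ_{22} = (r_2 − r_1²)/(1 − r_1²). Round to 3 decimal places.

φ_{22} = (r_2 − r_1²) / (1 − r_1²)
r_1² = (0.44)² = 0.1936
Numerator = -0.369 − 0.1936 = -0.5626; denominator = 1 − 0.1936 = 0.8064
φ_{22} = -0.5626 / 0.8064 = -0.698

-0.698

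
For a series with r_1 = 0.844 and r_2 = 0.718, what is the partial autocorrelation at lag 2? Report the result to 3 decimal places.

φ_{22} = (r_2 − r_1²) / (1 − r_1²)
r_1² = (0.844)² = 0.712336
Numerator = 0.718 − 0.7123 = 0.0057; denominator = 1 − 0.7123 = 0.2877
φ_{22} = 0.0057 / 0.2877 = 0.020

0.020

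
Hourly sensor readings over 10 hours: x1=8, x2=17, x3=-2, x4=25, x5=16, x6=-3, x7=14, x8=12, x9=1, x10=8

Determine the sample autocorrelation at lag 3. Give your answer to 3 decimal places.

0.484

Mean x̄ = (8 + 17 − 2 + 25 + 16 − 3 + 14 + 12 + 1 + 8)/10 = 9.6000
Numerator Σ_{t=1}^{7}(x_t−x̄)(x_{t+3}−x̄) = 353.3200
Denominator Σ(x_t−x̄)² = 730.4000
r_3 = 353.3200 / 730.4000 = 0.484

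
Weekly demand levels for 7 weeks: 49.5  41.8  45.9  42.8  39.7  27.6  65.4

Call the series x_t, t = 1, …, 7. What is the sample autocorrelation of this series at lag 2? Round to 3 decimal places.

Mean x̄ = (49.5 + 41.8 + 45.9 + 42.8 + 39.7 + 27.6 + 65.4)/7 = 44.6714
Deviations from mean: 4.8286, -2.8714, 1.2286, -1.8714, -4.9714, -17.0714, 20.7286
Σ(x_t−x̄)(x_{t+2}−x̄) = (5.9322) + (5.3737) + (-6.1078) + (31.9480) + (-103.0506) = -65.9045
Denominator Σ(x_t−x̄)² = 782.3943
r_2 = -65.9045 / 782.3943 = -0.084

-0.084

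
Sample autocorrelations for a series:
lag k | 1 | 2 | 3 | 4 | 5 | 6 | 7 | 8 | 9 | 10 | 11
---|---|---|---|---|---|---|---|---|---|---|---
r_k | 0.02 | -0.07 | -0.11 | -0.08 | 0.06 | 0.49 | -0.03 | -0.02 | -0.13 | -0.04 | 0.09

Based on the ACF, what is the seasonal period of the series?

The largest autocorrelation is r_6 = 0.49; the remaining lags stay at or below 0.09.
The dominant spike at lag 6 indicates a seasonal period of 6.

6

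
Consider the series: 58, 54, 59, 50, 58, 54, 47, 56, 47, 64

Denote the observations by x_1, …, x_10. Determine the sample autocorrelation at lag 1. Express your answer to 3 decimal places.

Mean x̄ = (58 + 54 + 59 + 50 + 58 + 54 + 47 + 56 + 47 + 64)/10 = 54.7000
Numerator Σ_{t=1}^{9}(x_t−x̄)(x_{t+1}−x̄) = -129.5900
Denominator Σ(x_t−x̄)² = 270.1000
r_1 = -129.5900 / 270.1000 = -0.480

-0.480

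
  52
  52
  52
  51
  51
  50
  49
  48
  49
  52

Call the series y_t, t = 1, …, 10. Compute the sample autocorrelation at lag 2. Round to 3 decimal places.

0.131

Mean ȳ = (52 + 52 + 52 + 51 + 51 + 50 + 49 + 48 + 49 + 52)/10 = 50.6000
Numerator Σ_{t=1}^{8}(y_t−ȳ)(y_{t+2}−ȳ) = 2.6800
Denominator Σ(y_t−ȳ)² = 20.4000
r_2 = 2.6800 / 20.4000 = 0.131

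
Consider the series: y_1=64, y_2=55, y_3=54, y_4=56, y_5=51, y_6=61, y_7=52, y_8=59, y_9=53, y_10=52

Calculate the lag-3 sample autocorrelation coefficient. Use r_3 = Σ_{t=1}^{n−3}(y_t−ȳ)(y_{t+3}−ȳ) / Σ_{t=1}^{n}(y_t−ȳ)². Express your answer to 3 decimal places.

Mean ȳ = (64 + 55 + 54 + 56 + 51 + 61 + 52 + 59 + 53 + 52)/10 = 55.7000
Σ(y_t−ȳ)(y_{t+3}−ȳ) = (2.4900) + (3.2900) + (-9.0100) + (-1.1100) + (-15.5100) + (-14.3100) + (13.6900) = -20.4700
Denominator Σ(y_t−ȳ)² = 168.1000
r_3 = -20.4700 / 168.1000 = -0.122

-0.122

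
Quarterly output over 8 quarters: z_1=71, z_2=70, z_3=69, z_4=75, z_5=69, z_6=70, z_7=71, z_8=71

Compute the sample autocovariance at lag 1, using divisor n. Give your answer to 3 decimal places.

Mean z̄ = (71 + 70 + 69 + 75 + 69 + 70 + 71 + 71)/8 = 70.7500
Deviations: 0.2500, -0.7500, -1.7500, 4.2500, -1.7500, -0.7500, 0.2500, 0.2500
Σ_{t=1}^{7}(z_t−z̄)(z_{t+1}−z̄) = -12.5625
γ_1 = -12.5625 / 8 = -1.570

-1.570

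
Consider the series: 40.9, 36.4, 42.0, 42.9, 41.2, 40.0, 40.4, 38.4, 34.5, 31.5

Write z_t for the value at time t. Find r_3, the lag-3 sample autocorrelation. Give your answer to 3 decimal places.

-0.040

Mean z̄ = (40.9 + 36.4 + 42.0 + 42.9 + 41.2 + 40.0 + 40.4 + 38.4 + 34.5 + 31.5)/10 = 38.8200
Σ(z_t−z̄)(z_{t+3}−z̄) = (8.4864) + (-5.7596) + (3.7524) + (6.4464) + (-0.9996) + (-5.0976) + (-11.5656) = -4.7372
Denominator Σ(z_t−z̄)² = 118.9160
r_3 = -4.7372 / 118.9160 = -0.040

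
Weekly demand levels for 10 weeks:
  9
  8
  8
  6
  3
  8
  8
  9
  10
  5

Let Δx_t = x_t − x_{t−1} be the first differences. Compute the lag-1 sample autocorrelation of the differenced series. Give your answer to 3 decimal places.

-0.192

First differences Δx: -1, 0, -2, -3, 5, 0, 1, 1, -5
Mean of differences = -0.4444
Numerator Σ(Δx_t−Δx̄)(Δx_{t+1}−Δx̄) = -12.3086
Denominator Σ(Δx_t−Δx̄)² = 64.2222
r_1(Δx) = -12.3086 / 64.2222 = -0.192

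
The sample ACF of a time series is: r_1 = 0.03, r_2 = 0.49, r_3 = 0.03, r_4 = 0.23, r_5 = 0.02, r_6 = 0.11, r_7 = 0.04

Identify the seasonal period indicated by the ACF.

2

The largest autocorrelation is r_2 = 0.49, with a weaker echo at lag 4 (0.23); the remaining lags stay at or below 0.11.
The dominant spike at lag 2 indicates a seasonal period of 2.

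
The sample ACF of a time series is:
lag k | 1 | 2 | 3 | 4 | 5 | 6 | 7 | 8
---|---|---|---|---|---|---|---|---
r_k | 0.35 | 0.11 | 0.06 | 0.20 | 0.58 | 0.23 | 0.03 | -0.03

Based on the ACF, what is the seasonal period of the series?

The largest autocorrelation is r_5 = 0.58; the remaining lags stay at or below 0.35. The elevated value at lag 1 (0.35), dropping to 0.11 at lag 2, reflects decaying short-term dependence rather than seasonality.
The dominant spike at lag 5 indicates a seasonal period of 5.

5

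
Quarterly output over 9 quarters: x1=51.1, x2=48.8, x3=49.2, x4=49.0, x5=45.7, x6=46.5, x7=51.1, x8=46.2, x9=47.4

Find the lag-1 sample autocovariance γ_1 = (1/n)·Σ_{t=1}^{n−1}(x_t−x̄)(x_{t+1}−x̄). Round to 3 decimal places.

Mean x̄ = (51.1 + 48.8 + 49.2 + 49.0 + 45.7 + 46.5 + 51.1 + 46.2 + 47.4)/9 = 48.3333
Σ_{t=1}^{8}(x_t−x̄)(x_{t+1}−x̄) = -3.6378
γ_1 = -3.6378 / 9 = -0.404

-0.404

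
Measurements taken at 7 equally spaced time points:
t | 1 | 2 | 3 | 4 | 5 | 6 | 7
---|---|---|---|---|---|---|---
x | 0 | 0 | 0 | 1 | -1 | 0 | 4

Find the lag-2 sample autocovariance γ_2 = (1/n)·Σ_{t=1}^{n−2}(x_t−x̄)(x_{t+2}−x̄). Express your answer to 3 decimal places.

Mean x̄ = (0 + 0 + 0 + 1 − 1 + 0 + 4)/7 = 0.5714
Deviations: -0.5714, -0.5714, -0.5714, 0.4286, -1.5714, -0.5714, 3.4286
Σ_{t=1}^{5}(x_t−x̄)(x_{t+2}−x̄) = -4.6531
γ_2 = -4.6531 / 7 = -0.665

-0.665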